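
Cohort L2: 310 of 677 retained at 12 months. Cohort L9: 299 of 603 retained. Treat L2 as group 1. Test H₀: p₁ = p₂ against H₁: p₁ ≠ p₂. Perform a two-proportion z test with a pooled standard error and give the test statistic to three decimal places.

z = -1.357

p̂₁ = 310/677 ≈ 0.45790, p̂₂ = 299/603 ≈ 0.49585.
Pooled p̂ = (310+299)/(677+603) = 609/1280 = 0.47578.
SE = √(p̂(1−p̂)(1/n₁+1/n₂)) = √(0.47578·0.52422·0.00313548) = √(0.000782031) = 0.02796.
z = (0.45790 − 0.49585)/0.02796 = -0.03795/0.02796 = -1.357.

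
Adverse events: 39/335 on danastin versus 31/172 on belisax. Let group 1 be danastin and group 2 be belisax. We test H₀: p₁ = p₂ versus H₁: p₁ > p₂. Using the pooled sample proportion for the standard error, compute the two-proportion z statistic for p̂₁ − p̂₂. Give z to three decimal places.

p̂₁ = 39/335 = 0.11642, p̂₂ = 31/172 = 0.18023.
Pooled p̂ = (39+31)/(335+172) = 70/507 = 0.13807.
SE = √(0.119005 × 0.00879903) = 0.03236.
z = (0.11642 − 0.18023)/0.03236 = -0.06381/0.03236 = -1.972.

z = -1.972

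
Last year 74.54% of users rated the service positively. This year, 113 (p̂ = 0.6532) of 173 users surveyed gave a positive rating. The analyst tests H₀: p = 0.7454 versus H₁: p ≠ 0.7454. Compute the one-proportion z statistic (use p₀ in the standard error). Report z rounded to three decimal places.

p̂ = 113/173 ≈ 0.65318.
Under H₀, SE = √(0.7454·0.2546/173) = √(0.00109699) = 0.03312.
z = (0.65318 − 0.7454)/0.03312 = -0.09222/0.03312 = -2.784.

z = -2.784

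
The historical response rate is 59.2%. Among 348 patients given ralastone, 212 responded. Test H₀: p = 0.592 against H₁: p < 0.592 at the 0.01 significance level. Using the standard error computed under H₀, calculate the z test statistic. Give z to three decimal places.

z = 0.653

p̂ = 212/348 = 0.60920.
SE = √(p₀(1−p₀)/n) = √(0.24154/348) = 0.02635.
z = (0.60920 − 0.592)/0.02635 = 0.01720/0.02635 = 0.653.
p-value = P(Z < 0.653) ≈ 0.7430. With α = 0.01, fail to reject H₀.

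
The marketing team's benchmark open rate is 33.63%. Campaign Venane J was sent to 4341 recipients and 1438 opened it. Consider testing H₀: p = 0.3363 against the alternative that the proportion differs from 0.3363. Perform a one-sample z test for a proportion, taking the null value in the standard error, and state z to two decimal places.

p̂ = 1438/4341 = 0.33126.
SE = √(p₀(1−p₀)/n) = √(0.2232/4341) = 0.00717.
z = (0.33126 − 0.3363)/0.00717 = -0.00504/0.00717 = -0.70.

z = -0.70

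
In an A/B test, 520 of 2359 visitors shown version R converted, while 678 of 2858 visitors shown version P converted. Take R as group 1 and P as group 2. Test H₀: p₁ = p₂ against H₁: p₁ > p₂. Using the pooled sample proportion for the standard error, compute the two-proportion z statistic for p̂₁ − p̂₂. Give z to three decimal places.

z = -1.436

p̂₁ = 520/2359 ≈ 0.22043, p̂₂ = 678/2858 ≈ 0.23723.
Pooled p̂ = (520+678)/(2359+2858) = 1198/5217 = 0.22963.
SE = √(0.176902 × 0.000773803) = 0.01170.
z = (0.22043 − 0.23723)/0.01170 = -0.01680/0.01170 = -1.436.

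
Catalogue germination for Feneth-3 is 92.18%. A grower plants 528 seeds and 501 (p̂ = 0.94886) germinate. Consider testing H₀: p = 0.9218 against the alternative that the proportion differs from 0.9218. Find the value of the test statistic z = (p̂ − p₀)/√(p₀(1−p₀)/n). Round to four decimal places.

p̂ = 501/528 = 0.9488636.
SE = √(p₀(1−p₀)/n) = √(0.072085/528) = 0.0116844.
z = (0.9488636 − 0.9218)/0.0116844 = 0.0270636/0.0116844 = 2.3162.
p-value = 2·P(Z > 2.316) ≈ 0.0205.

z = 2.3162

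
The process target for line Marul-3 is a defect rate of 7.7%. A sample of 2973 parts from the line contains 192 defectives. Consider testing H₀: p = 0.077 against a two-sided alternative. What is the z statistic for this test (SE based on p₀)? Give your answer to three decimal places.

p̂ = 192/2973 ≈ 0.06458.
Under H₀, SE = √(0.077·0.923/2973) = √(2.39055e-05) = 0.00489.
z = (0.06458 − 0.077)/0.00489 = -0.01242/0.00489 = -2.540.

z = -2.540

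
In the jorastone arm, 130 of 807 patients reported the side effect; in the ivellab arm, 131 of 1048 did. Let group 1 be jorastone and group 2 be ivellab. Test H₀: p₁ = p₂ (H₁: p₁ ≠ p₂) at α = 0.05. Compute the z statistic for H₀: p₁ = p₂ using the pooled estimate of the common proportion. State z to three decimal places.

z = 2.216

p̂₁ = 130/807 ≈ 0.161090, p̂₂ = 131/1048 ≈ 0.125000.
Pooled p̂ = (130+131)/(807+1048) = 261/1855 = 0.140701.
SE = √(p̂(1−p̂)(1/n₁+1/n₂)) = √(0.140701·0.859299·0.00219336) = √(0.000265186) = 0.016285.
z = (0.161090 − 0.125000)/0.016285 = 0.036090/0.016285 = 2.216.
p-value = 2·P(Z > 2.216) ≈ 0.0267, so at α = 0.05 we reject H₀.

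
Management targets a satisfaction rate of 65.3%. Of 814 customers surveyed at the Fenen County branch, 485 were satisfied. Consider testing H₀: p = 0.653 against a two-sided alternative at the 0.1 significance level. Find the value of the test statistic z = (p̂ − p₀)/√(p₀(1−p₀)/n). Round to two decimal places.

z = -3.43

p̂ = 485/814 = 0.5958.
SE = √(p₀(1−p₀)/n) = √(0.22659/814) = 0.0167.
z = (0.5958 − 0.653)/0.0167 = -0.0572/0.0167 = -3.43.
Two-sided p-value ≈ 2·Φ(−3.427) = 0.0006; since p < α = 0.1, reject H₀.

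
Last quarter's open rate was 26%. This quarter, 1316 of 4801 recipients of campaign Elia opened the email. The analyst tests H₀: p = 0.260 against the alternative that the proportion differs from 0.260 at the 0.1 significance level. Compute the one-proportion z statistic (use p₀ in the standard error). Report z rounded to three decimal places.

p̂ = 1316/4801 ≈ 0.27411.
Standard error under H₀: √(0.26×0.74/4801) = 0.00633.
z = (0.27411 − 0.26)/0.00633 = 0.01411/0.00633 = 2.229.
p-value = 2·P(Z > 2.229) ≈ 0.0258, so at α = 0.1 we reject H₀.

z = 2.229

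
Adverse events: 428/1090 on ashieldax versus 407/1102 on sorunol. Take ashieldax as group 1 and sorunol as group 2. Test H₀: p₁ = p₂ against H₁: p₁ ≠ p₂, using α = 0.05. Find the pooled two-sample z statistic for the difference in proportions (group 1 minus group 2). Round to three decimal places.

p̂₁ = 428/1090 ≈ 0.39266, p̂₂ = 407/1102 ≈ 0.36933.
Pooled p̂ = (428+407)/(1090+1102) = 835/2192 = 0.38093.
SE = √(0.235822 × 0.00182487) = 0.02074.
z = (0.39266 − 0.36933)/0.02074 = 0.02333/0.02074 = 1.125.
Two-sided p-value ≈ 2·Φ(−1.125) = 0.2607. With α = 0.05, fail to reject H₀.

z = 1.125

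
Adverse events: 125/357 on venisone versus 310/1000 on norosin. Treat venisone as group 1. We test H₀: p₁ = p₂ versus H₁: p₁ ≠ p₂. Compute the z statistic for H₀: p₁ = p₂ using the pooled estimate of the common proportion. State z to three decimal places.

p̂₁ = 125/357 = 0.35014, p̂₂ = 310/1000 = 0.31000.
Pooled p̂ = (125+310)/(357+1000) = 435/1357 = 0.32056.
SE = √(0.217801 × 0.00380112) = 0.02877.
z = (0.35014 − 0.31000)/0.02877 = 0.04014/0.02877 = 1.395.

z = 1.395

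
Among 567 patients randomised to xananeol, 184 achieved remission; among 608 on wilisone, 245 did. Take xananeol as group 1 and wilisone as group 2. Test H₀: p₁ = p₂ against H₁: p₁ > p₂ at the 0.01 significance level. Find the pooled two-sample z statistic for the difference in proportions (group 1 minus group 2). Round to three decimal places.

p̂₁ = 184/567 = 0.32451, p̂₂ = 245/608 = 0.40296.
Pooled p̂ = (184+245)/(567+608) = 429/1175 = 0.36511.
SE = √(0.231804 × 0.00340841) = 0.02811.
z = (0.32451 − 0.40296)/0.02811 = -0.07845/0.02811 = -2.791.
p-value = P(Z > -2.791) ≈ 0.9974; since p > α = 0.01, fail to reject H₀.

z = -2.791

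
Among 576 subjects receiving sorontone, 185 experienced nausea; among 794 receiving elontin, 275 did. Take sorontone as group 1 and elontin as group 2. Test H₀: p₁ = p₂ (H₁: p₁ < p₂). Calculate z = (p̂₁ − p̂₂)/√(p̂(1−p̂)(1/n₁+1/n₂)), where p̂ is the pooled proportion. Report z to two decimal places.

z = -0.97

p̂₁ = 185/576 ≈ 0.3212, p̂₂ = 275/794 ≈ 0.3463.
Pooled p̂ = (185+275)/(576+794) = 460/1370 = 0.3358.
SE = √(0.223027 × 0.00299556) = 0.0258.
z = (0.3212 − 0.3463)/0.0258 = -0.0251/0.0258 = -0.97.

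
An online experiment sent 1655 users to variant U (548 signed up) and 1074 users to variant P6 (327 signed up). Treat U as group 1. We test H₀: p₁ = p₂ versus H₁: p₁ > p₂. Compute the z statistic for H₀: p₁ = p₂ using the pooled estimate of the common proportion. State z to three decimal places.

z = 1.457

p̂₁ = 548/1655 = 0.33112, p̂₂ = 327/1074 = 0.30447.
Pooled p̂ = (548+327)/(1655+1074) = 875/2729 = 0.32063.
SE = √(p̂(1−p̂)(1/n₁+1/n₂)) = √(0.32063·0.67937·0.00153533) = √(0.000334435) = 0.01829.
z = (0.33112 − 0.30447)/0.01829 = 0.02665/0.01829 = 1.457.
p-value = P(Z > 1.457) ≈ 0.0725.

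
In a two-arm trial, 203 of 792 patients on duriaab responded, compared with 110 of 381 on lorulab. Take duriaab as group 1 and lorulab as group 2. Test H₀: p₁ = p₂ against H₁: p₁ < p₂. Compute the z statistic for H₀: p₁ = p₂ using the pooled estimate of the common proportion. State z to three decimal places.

p̂₁ = 203/792 ≈ 0.25631, p̂₂ = 110/381 ≈ 0.28871.
Pooled p̂ = (203+110)/(792+381) = 313/1173 = 0.26684.
SE = √(p̂(1−p̂)(1/n₁+1/n₂)) = √(0.26684·0.73316·0.0038873) = √(0.000760492) = 0.02758.
z = (0.25631 − 0.28871)/0.02758 = -0.03240/0.02758 = -1.175.

z = -1.175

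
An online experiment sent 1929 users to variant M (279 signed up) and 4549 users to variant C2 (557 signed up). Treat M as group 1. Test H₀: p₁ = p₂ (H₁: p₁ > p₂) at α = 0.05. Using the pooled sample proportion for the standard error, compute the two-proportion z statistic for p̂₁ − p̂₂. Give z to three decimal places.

z = 2.436

p̂₁ = 279/1929 ≈ 0.14463, p̂₂ = 557/4549 ≈ 0.12244.
Pooled p̂ = (279+557)/(1929+4549) = 836/6478 = 0.12905.
SE = √(p̂(1−p̂)(1/n₁+1/n₂)) = √(0.12905·0.87095·0.000738232) = √(8.29756e-05) = 0.00911.
z = (0.14463 − 0.12244)/0.00911 = 0.02219/0.00911 = 2.436.
p-value = P(Z > 2.436) ≈ 0.0074. With α = 0.05, reject H₀.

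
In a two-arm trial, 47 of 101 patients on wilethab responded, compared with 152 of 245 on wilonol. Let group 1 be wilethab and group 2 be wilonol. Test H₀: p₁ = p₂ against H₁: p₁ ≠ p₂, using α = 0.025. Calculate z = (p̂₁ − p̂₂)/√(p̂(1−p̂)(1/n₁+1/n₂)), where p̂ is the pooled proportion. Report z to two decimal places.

p̂₁ = 47/101 ≈ 0.4653, p̂₂ = 152/245 ≈ 0.6204.
Pooled p̂ = (47+152)/(101+245) = 199/346 = 0.5751.
SE = √(0.244353 × 0.0139826) = 0.0585.
z = (0.4653 − 0.6204)/0.0585 = -0.1551/0.0585 = -2.65.
Two-sided p-value ≈ 2·Φ(−2.653) = 0.0080. With α = 0.025, reject H₀.

z = -2.65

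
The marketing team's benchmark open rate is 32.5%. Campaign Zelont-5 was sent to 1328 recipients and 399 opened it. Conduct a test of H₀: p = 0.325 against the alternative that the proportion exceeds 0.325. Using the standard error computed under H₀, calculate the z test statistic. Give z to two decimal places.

p̂ = 399/1328 = 0.30045.
Under H₀, SE = √(0.325·0.675/1328) = √(0.000165192) = 0.01285.
z = (0.30045 − 0.325)/0.01285 = -0.02455/0.01285 = -1.91.

z = -1.91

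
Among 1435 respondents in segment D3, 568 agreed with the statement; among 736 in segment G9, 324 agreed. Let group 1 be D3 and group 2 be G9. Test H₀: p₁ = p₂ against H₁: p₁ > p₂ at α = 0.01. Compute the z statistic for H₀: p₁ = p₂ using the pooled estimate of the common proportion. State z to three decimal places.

z = -1.990

p̂₁ = 568/1435 ≈ 0.39582, p̂₂ = 324/736 ≈ 0.44022.
Pooled p̂ = (568+324)/(1435+736) = 892/2171 = 0.41087.
SE = √(p̂(1−p̂)(1/n₁+1/n₂)) = √(0.41087·0.58913·0.00205556) = √(0.00049756) = 0.02231.
z = (0.39582 − 0.44022)/0.02231 = -0.04440/0.02231 = -1.990.
p-value = P(Z > -1.990) ≈ 0.9767, so at α = 0.01 we fail to reject H₀.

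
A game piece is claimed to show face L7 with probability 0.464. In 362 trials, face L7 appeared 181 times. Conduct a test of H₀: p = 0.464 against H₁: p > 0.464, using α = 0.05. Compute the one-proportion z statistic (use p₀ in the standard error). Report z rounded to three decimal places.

p̂ = 181/362 = 0.500000.
Standard error under H₀: √(0.464×0.536/362) = 0.026211.
z = (0.500000 − 0.464)/0.026211 = 0.036000/0.026211 = 1.373.
p-value = P(Z > 1.373) ≈ 0.0848; since p > α = 0.05, fail to reject H₀.

z = 1.373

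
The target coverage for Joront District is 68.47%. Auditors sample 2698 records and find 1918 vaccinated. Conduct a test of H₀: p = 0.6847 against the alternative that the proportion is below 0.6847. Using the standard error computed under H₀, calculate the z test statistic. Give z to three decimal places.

z = 2.929

p̂ = 1918/2698 = 0.710897.
Under H₀, SE = √(0.6847·0.3153/2698) = √(8.0017e-05) = 0.008945.
z = (0.710897 − 0.6847)/0.008945 = 0.026197/0.008945 = 2.929.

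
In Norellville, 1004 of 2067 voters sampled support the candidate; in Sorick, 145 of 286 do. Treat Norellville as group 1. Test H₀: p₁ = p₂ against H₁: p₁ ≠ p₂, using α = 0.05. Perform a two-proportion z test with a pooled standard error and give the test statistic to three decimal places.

p̂₁ = 1004/2067 = 0.48573, p̂₂ = 145/286 = 0.50699.
Pooled p̂ = (1004+145)/(2067+286) = 1149/2353 = 0.48831.
SE = √(p̂(1−p̂)(1/n₁+1/n₂)) = √(0.48831·0.51169·0.0039803) = √(0.00099453) = 0.03154.
z = (0.48573 − 0.50699)/0.03154 = -0.02126/0.03154 = -0.674.
p-value = 2·P(Z > 0.674) ≈ 0.5001. With α = 0.05, fail to reject H₀.

z = -0.674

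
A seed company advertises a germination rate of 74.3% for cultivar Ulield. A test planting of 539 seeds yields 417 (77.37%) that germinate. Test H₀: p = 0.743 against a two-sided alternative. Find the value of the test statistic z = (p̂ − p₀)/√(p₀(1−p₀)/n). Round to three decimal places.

p̂ = 417/539 = 0.77365.
Under H₀, SE = √(0.743·0.257/539) = √(0.000354269) = 0.01882.
z = (0.77365 − 0.743)/0.01882 = 0.03065/0.01882 = 1.629.

z = 1.629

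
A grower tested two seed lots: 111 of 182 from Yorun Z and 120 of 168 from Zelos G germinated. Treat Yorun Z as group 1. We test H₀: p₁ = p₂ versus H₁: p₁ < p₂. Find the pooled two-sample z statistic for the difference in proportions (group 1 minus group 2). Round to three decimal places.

p̂₁ = 111/182 = 0.60989, p̂₂ = 120/168 = 0.71429.
Pooled p̂ = (111+120)/(182+168) = 231/350 = 0.66000.
SE = √(p̂(1−p̂)(1/n₁+1/n₂)) = √(0.66000·0.34000·0.0114469) = √(0.00256868) = 0.05068.
z = (0.60989 − 0.71429)/0.05068 = -0.10440/0.05068 = -2.060.
p-value = P(Z < -2.060) ≈ 0.0197.

z = -2.060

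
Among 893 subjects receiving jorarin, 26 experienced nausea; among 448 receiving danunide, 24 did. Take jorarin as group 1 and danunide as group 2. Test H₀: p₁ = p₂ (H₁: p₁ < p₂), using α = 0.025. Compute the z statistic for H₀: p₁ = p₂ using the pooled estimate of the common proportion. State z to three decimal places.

z = -2.230

p̂₁ = 26/893 ≈ 0.029115, p̂₂ = 24/448 ≈ 0.053571.
Pooled p̂ = (26+24)/(893+448) = 50/1341 = 0.037286.
SE = √(p̂(1−p̂)(1/n₁+1/n₂)) = √(0.037286·0.962714·0.00335196) = √(0.00012032) = 0.010969.
z = (0.029115 − 0.053571)/0.010969 = -0.024456/0.010969 = -2.230.
p-value = P(Z < -2.230) ≈ 0.0129, so at α = 0.025 we reject H₀.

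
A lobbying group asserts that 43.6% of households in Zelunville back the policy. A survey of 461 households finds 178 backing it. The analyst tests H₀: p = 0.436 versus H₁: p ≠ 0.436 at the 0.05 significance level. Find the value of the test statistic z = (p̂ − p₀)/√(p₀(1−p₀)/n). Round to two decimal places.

p̂ = 178/461 = 0.3861.
Under H₀, SE = √(0.436·0.564/461) = √(0.000533414) = 0.0231.
z = (0.3861 − 0.436)/0.0231 = -0.0499/0.0231 = -2.16.
Two-sided p-value ≈ 2·Φ(−2.160) = 0.0308, so at α = 0.05 we reject H₀.

z = -2.16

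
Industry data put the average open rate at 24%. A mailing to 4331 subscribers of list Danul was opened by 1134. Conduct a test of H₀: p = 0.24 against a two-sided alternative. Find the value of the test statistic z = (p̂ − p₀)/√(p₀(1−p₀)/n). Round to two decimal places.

p̂ = 1134/4331 ≈ 0.26183.
SE = √(p₀(1−p₀)/n) = √(0.1824/4331) = 0.00649.
z = (0.26183 − 0.24)/0.00649 = 0.02183/0.00649 = 3.36.

z = 3.36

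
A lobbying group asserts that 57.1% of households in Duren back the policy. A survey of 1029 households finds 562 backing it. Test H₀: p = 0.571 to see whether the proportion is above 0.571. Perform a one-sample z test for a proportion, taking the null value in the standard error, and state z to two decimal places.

z = -1.61

p̂ = 562/1029 = 0.5462.
Under H₀, SE = √(0.571·0.429/1029) = √(0.000238055) = 0.0154.
z = (0.5462 − 0.571)/0.0154 = -0.0248/0.0154 = -1.61.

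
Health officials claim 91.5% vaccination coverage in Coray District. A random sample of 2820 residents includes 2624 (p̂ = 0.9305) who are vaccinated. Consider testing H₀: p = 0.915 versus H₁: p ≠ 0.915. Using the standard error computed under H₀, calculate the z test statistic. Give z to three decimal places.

z = 2.951

p̂ = 2624/2820 = 0.9304965.
Standard error under H₀: √(0.915×0.085/2820) = 0.0052516.
z = (0.9304965 − 0.915)/0.0052516 = 0.0154965/0.0052516 = 2.951.
Two-sided p-value ≈ 2·Φ(−2.951) = 0.0032.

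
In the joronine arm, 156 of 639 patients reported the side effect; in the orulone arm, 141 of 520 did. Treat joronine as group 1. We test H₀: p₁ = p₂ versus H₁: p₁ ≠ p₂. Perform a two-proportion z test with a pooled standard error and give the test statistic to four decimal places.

z = -1.0481

p̂₁ = 156/639 ≈ 0.244131, p̂₂ = 141/520 ≈ 0.271154.
Pooled p̂ = (156+141)/(639+520) = 297/1159 = 0.256255.
SE = √(0.190589 × 0.00348802) = 0.025783.
z = (0.244131 − 0.271154)/0.025783 = -0.027023/0.025783 = -1.0481.
p-value = 2·P(Z > 1.048) ≈ 0.2946.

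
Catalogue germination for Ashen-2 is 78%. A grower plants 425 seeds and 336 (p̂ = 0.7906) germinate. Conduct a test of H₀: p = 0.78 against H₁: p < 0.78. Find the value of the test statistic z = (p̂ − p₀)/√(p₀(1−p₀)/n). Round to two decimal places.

z = 0.53

p̂ = 336/425 = 0.7906.
Under H₀, SE = √(0.78·0.22/425) = √(0.000403765) = 0.0201.
z = (0.7906 − 0.78)/0.0201 = 0.0106/0.0201 = 0.53.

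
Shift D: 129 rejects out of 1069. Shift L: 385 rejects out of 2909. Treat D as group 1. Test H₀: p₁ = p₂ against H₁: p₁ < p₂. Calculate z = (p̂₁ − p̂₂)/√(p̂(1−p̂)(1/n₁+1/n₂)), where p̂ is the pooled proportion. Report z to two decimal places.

z = -0.97

p̂₁ = 129/1069 = 0.1207, p̂₂ = 385/2909 = 0.1323.
Pooled p̂ = (129+385)/(1069+2909) = 514/3978 = 0.1292.
SE = √(0.112515 × 0.00127921) = 0.0120.
z = (0.1207 − 0.1323)/0.0120 = -0.0116/0.0120 = -0.97.
p-value = P(Z < -0.973) ≈ 0.1653.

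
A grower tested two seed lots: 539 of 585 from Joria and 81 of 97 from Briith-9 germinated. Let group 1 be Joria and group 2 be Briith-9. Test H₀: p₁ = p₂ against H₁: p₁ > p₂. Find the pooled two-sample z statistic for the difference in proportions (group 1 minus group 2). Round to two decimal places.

p̂₁ = 539/585 = 0.9214, p̂₂ = 81/97 = 0.8351.
Pooled p̂ = (539+81)/(585+97) = 620/682 = 0.9091.
SE = √(p̂(1−p̂)(1/n₁+1/n₂)) = √(0.9091·0.0909·0.0120187) = √(0.000993279) = 0.0315.
z = (0.9214 − 0.8351)/0.0315 = 0.0863/0.0315 = 2.74.

z = 2.74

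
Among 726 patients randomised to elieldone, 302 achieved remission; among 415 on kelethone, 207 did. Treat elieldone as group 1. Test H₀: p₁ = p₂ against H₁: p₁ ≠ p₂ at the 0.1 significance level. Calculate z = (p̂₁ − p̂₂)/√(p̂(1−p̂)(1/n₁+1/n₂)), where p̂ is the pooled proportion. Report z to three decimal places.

p̂₁ = 302/726 ≈ 0.41598, p̂₂ = 207/415 ≈ 0.49880.
Pooled p̂ = (302+207)/(726+415) = 509/1141 = 0.44610.
SE = √(p̂(1−p̂)(1/n₁+1/n₂)) = √(0.44610·0.55390·0.00378705) = √(0.00093576) = 0.03059.
z = (0.41598 − 0.49880)/0.03059 = -0.08282/0.03059 = -2.707.
p-value = 2·P(Z > 2.707) ≈ 0.0068; since p < α = 0.1, reject H₀.

z = -2.707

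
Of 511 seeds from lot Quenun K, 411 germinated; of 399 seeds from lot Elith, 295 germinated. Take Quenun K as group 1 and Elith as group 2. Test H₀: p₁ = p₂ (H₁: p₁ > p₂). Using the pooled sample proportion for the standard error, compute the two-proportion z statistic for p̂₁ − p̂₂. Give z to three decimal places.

z = 2.331

p̂₁ = 411/511 = 0.804305, p̂₂ = 295/399 = 0.739348.
Pooled p̂ = (411+295)/(511+399) = 706/910 = 0.775824.
SE = √(0.173921 × 0.00446321) = 0.027861.
z = (0.804305 − 0.739348)/0.027861 = 0.064957/0.027861 = 2.331.
p-value = P(Z > 2.331) ≈ 0.0099.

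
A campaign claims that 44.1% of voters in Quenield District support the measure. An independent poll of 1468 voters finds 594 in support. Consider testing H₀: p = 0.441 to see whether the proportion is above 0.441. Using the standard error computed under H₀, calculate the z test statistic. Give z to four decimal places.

z = -2.8064

p̂ = 594/1468 ≈ 0.404632.
SE = √(p₀(1−p₀)/n) = √(0.24652/1468) = 0.012959.
z = (0.404632 − 0.441)/0.012959 = -0.036368/0.012959 = -2.8064.
p-value = P(Z > -2.806) ≈ 0.9975.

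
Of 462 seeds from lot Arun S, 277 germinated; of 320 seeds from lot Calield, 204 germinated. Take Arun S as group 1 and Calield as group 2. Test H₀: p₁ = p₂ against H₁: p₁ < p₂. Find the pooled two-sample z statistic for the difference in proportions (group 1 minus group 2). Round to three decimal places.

p̂₁ = 277/462 = 0.59957, p̂₂ = 204/320 = 0.63750.
Pooled p̂ = (277+204)/(462+320) = 481/782 = 0.61509.
SE = √(0.236754 × 0.0052895) = 0.03539.
z = (0.59957 − 0.63750)/0.03539 = -0.03793/0.03539 = -1.072.
p-value = P(Z < -1.072) ≈ 0.1419.

z = -1.072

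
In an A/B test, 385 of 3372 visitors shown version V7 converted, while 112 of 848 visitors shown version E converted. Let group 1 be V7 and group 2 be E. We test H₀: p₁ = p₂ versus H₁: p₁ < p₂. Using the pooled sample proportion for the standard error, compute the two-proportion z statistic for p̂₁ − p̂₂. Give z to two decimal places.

p̂₁ = 385/3372 = 0.11418, p̂₂ = 112/848 = 0.13208.
Pooled p̂ = (385+112)/(3372+848) = 497/4220 = 0.11777.
SE = √(p̂(1−p̂)(1/n₁+1/n₂)) = √(0.11777·0.88223·0.00147581) = √(0.000153339) = 0.01238.
z = (0.11418 − 0.13208)/0.01238 = -0.01790/0.01238 = -1.45.

z = -1.45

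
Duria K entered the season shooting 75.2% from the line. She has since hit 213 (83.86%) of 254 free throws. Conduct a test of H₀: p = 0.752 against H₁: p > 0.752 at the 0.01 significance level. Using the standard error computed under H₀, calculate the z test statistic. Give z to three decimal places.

z = 3.195

p̂ = 213/254 = 0.83858.
SE = √(p₀(1−p₀)/n) = √(0.1865/254) = 0.02710.
z = (0.83858 − 0.752)/0.02710 = 0.08658/0.02710 = 3.195.
p-value = P(Z > 3.195) ≈ 0.0007, so at α = 0.01 we reject H₀.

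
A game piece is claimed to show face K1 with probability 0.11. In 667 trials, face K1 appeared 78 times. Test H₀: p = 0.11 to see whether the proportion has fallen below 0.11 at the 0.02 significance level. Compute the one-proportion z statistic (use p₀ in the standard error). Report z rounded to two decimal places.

p̂ = 78/667 = 0.1169.
Under H₀, SE = √(0.11·0.89/667) = √(0.000146777) = 0.0121.
z = (0.1169 − 0.11)/0.0121 = 0.0069/0.0121 = 0.57.
p-value = P(Z < 0.573) ≈ 0.7167; since p > α = 0.02, fail to reject H₀.

z = 0.57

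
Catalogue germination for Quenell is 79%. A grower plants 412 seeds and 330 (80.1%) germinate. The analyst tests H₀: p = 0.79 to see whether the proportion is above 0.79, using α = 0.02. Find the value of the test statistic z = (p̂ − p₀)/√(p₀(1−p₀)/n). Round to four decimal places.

z = 0.5467

p̂ = 330/412 ≈ 0.800971.
Standard error under H₀: √(0.79×0.21/412) = 0.020067.
z = (0.800971 − 0.79)/0.020067 = 0.010971/0.020067 = 0.5467.
p-value = P(Z > 0.547) ≈ 0.2923. With α = 0.02, fail to reject H₀.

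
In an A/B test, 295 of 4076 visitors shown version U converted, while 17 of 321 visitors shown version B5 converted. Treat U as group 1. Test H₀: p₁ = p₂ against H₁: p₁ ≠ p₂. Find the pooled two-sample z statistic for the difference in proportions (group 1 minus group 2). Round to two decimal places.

p̂₁ = 295/4076 = 0.0724, p̂₂ = 17/321 = 0.0530.
Pooled p̂ = (295+17)/(4076+321) = 312/4397 = 0.0710.
SE = √(p̂(1−p̂)(1/n₁+1/n₂)) = √(0.0710·0.9290·0.0033606) = √(0.000221539) = 0.0149.
z = (0.0724 − 0.0530)/0.0149 = 0.0194/0.0149 = 1.30.
Two-sided p-value ≈ 2·Φ(−1.304) = 0.1921.

z = 1.30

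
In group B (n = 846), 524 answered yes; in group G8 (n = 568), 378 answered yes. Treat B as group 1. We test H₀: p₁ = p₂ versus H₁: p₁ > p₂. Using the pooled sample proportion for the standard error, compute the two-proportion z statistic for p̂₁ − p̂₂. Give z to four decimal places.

z = -1.7686

p̂₁ = 524/846 = 0.619385, p̂₂ = 378/568 = 0.665493.
Pooled p̂ = (524+378)/(846+568) = 902/1414 = 0.637907.
SE = √(0.230982 × 0.0029426) = 0.026071.
z = (0.619385 − 0.665493)/0.026071 = -0.046108/0.026071 = -1.7686.
p-value = P(Z > -1.769) ≈ 0.9615.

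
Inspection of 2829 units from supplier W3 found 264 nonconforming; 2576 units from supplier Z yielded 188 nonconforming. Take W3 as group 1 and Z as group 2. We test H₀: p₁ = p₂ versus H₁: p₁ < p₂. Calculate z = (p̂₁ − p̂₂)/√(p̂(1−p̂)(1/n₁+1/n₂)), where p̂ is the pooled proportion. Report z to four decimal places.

p̂₁ = 264/2829 = 0.093319, p̂₂ = 188/2576 = 0.072981.
Pooled p̂ = (264+188)/(2829+2576) = 452/5405 = 0.083626.
SE = √(0.0766329 × 0.000741681) = 0.007539.
z = (0.093319 − 0.072981)/0.007539 = 0.020338/0.007539 = 2.6977.

z = 2.6977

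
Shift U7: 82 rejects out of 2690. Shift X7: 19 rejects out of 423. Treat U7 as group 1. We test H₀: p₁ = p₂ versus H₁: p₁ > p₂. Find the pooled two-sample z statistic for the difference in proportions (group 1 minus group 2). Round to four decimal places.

z = -1.5575

p̂₁ = 82/2690 = 0.0304833, p̂₂ = 19/423 = 0.0449173.
Pooled p̂ = (82+19)/(2690+423) = 101/3113 = 0.0324446.
SE = √(0.0313919 × 0.00273581) = 0.0092673.
z = (0.0304833 − 0.0449173)/0.0092673 = -0.0144340/0.0092673 = -1.5575.
p-value = P(Z > -1.558) ≈ 0.9403.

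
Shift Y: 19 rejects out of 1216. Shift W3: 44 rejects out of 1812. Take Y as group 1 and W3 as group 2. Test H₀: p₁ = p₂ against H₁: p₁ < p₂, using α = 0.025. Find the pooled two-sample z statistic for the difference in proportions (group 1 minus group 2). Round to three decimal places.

p̂₁ = 19/1216 ≈ 0.015625, p̂₂ = 44/1812 ≈ 0.024283.
Pooled p̂ = (19+44)/(1216+1812) = 63/3028 = 0.020806.
SE = √(p̂(1−p̂)(1/n₁+1/n₂)) = √(0.020806·0.979194·0.00137424) = √(2.79974e-05) = 0.005291.
z = (0.015625 − 0.024283)/0.005291 = -0.008658/0.005291 = -1.636.
p-value = P(Z < -1.636) ≈ 0.0509. With α = 0.025, fail to reject H₀.

z = -1.636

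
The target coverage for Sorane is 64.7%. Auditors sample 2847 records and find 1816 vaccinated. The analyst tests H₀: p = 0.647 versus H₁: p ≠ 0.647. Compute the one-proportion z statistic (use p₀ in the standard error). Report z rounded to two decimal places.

p̂ = 1816/2847 ≈ 0.63786.
Standard error under H₀: √(0.647×0.353/2847) = 0.00896.
z = (0.63786 − 0.647)/0.00896 = -0.00914/0.00896 = -1.02.
Two-sided p-value ≈ 2·Φ(−1.020) = 0.3077.

z = -1.02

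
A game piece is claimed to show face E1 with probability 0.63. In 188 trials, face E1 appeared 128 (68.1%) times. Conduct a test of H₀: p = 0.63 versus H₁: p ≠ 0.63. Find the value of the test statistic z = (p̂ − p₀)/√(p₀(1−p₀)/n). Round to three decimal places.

p̂ = 128/188 = 0.68085.
Standard error under H₀: √(0.63×0.37/188) = 0.03521.
z = (0.68085 − 0.63)/0.03521 = 0.05085/0.03521 = 1.444.
p-value = 2·P(Z > 1.444) ≈ 0.1487.

z = 1.444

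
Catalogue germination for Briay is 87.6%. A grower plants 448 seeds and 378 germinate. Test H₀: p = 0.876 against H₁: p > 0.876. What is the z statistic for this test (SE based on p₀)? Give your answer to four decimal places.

p̂ = 378/448 ≈ 0.8437500.
Standard error under H₀: √(0.876×0.124/448) = 0.0155713.
z = (0.8437500 − 0.876)/0.0155713 = -0.0322500/0.0155713 = -2.0711.

z = -2.0711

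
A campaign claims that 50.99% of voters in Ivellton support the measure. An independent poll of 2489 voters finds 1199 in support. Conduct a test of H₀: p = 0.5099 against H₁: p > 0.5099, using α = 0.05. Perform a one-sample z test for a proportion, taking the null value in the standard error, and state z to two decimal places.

z = -2.81

p̂ = 1199/2489 = 0.48172.
Under H₀, SE = √(0.5099·0.4901/2489) = √(0.000100403) = 0.01002.
z = (0.48172 − 0.5099)/0.01002 = -0.02818/0.01002 = -2.81.
p-value = P(Z > -2.812) ≈ 0.9975, so at α = 0.05 we fail to reject H₀.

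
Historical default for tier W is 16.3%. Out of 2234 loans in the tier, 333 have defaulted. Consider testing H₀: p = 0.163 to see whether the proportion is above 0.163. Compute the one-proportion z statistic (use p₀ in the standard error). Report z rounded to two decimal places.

p̂ = 333/2234 = 0.1491.
SE = √(p₀(1−p₀)/n) = √(0.13643/2234) = 0.0078.
z = (0.1491 − 0.163)/0.0078 = -0.0139/0.0078 = -1.78.

z = -1.78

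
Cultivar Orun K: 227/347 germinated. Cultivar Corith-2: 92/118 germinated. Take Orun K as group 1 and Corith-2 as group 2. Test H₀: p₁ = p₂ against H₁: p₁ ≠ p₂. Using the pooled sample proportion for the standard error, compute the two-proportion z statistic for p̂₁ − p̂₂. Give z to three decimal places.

z = -2.537

p̂₁ = 227/347 = 0.65418, p̂₂ = 92/118 = 0.77966.
Pooled p̂ = (227+92)/(347+118) = 319/465 = 0.68602.
SE = √(0.215396 × 0.0113564) = 0.04946.
z = (0.65418 − 0.77966)/0.04946 = -0.12548/0.04946 = -2.537.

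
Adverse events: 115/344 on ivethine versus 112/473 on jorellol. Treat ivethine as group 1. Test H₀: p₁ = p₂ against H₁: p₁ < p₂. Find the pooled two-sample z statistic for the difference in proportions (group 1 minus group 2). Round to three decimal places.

z = 3.072

p̂₁ = 115/344 ≈ 0.33430, p̂₂ = 112/473 ≈ 0.23679.
Pooled p̂ = (115+112)/(344+473) = 227/817 = 0.27785.
SE = √(p̂(1−p̂)(1/n₁+1/n₂)) = √(0.27785·0.72215·0.00502114) = √(0.00100748) = 0.03174.
z = (0.33430 − 0.23679)/0.03174 = 0.09751/0.03174 = 3.072.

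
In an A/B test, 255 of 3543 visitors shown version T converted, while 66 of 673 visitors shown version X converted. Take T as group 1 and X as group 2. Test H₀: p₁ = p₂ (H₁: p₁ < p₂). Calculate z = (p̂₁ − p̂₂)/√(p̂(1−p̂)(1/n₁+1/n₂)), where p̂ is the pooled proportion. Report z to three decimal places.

p̂₁ = 255/3543 = 0.071973, p̂₂ = 66/673 = 0.098068.
Pooled p̂ = (255+66)/(3543+673) = 321/4216 = 0.076139.
SE = √(p̂(1−p̂)(1/n₁+1/n₂)) = √(0.076139·0.923861·0.00176813) = √(0.000124373) = 0.011152.
z = (0.071973 − 0.098068)/0.011152 = -0.026095/0.011152 = -2.340.

z = -2.340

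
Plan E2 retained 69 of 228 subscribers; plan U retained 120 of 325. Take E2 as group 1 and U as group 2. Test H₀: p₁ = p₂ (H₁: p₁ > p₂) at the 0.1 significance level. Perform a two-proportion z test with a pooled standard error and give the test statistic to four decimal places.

z = -1.6254

p̂₁ = 69/228 ≈ 0.302632, p̂₂ = 120/325 ≈ 0.369231.
Pooled p̂ = (69+120)/(228+325) = 189/553 = 0.341772.
SE = √(0.224964 × 0.00746289) = 0.040974.
z = (0.302632 − 0.369231)/0.040974 = -0.066599/0.040974 = -1.6254.
p-value = P(Z > -1.625) ≈ 0.9480. With α = 0.1, fail to reject H₀.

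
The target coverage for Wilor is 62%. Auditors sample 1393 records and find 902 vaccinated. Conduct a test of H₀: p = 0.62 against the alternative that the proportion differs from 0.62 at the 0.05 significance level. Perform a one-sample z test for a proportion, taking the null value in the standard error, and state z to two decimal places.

p̂ = 902/1393 ≈ 0.6475.
SE = √(p₀(1−p₀)/n) = √(0.2356/1393) = 0.0130.
z = (0.6475 − 0.62)/0.0130 = 0.0275/0.0130 = 2.12.
Two-sided p-value ≈ 2·Φ(−2.116) = 0.0343, so at α = 0.05 we reject H₀.

z = 2.12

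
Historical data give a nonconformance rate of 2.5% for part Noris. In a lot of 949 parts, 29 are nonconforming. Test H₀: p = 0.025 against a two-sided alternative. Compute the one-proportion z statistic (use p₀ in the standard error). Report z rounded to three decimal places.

z = 1.097

p̂ = 29/949 ≈ 0.03056.
Under H₀, SE = √(0.025·0.975/949) = √(2.56849e-05) = 0.00507.
z = (0.03056 − 0.025)/0.00507 = 0.00556/0.00507 = 1.097.
Two-sided p-value ≈ 2·Φ(−1.097) = 0.2727.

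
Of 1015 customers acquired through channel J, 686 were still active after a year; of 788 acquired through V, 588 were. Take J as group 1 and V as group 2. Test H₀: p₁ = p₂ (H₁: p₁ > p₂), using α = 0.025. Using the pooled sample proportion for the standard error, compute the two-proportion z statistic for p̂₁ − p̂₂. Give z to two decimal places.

p̂₁ = 686/1015 = 0.6759, p̂₂ = 588/788 = 0.7462.
Pooled p̂ = (686+588)/(1015+788) = 1274/1803 = 0.7066.
SE = √(p̂(1−p̂)(1/n₁+1/n₂)) = √(0.7066·0.2934·0.00225426) = √(0.000467344) = 0.0216.
z = (0.6759 − 0.7462)/0.0216 = -0.0703/0.0216 = -3.25.
p-value = P(Z > -3.253) ≈ 0.9994, so at α = 0.025 we fail to reject H₀.

z = -3.25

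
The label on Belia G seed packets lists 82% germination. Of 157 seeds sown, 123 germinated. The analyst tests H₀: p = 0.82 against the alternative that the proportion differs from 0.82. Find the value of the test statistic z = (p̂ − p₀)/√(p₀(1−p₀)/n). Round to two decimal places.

z = -1.19

p̂ = 123/157 = 0.7834.
Standard error under H₀: √(0.82×0.18/157) = 0.0307.
z = (0.7834 − 0.82)/0.0307 = -0.0366/0.0307 = -1.19.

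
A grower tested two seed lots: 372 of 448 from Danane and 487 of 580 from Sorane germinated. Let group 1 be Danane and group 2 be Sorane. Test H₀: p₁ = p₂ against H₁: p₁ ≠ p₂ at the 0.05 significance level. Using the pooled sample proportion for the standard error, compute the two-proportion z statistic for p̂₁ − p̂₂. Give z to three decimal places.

p̂₁ = 372/448 ≈ 0.83036, p̂₂ = 487/580 ≈ 0.83966.
Pooled p̂ = (372+487)/(448+580) = 859/1028 = 0.83560.
SE = √(0.137371 × 0.00395628) = 0.02331.
z = (0.83036 − 0.83966)/0.02331 = -0.00930/0.02331 = -0.399.
p-value = 2·P(Z > 0.399) ≈ 0.6900, so at α = 0.05 we fail to reject H₀.

z = -0.399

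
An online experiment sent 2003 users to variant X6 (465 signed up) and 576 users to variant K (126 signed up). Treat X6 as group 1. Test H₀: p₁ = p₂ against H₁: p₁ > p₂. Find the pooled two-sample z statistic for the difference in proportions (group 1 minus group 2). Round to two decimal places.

p̂₁ = 465/2003 = 0.2322, p̂₂ = 126/576 = 0.2188.
Pooled p̂ = (465+126)/(2003+576) = 591/2579 = 0.2292.
SE = √(0.176645 × 0.00223536) = 0.0199.
z = (0.2322 − 0.2188)/0.0199 = 0.0134/0.0199 = 0.67.
p-value = P(Z > 0.674) ≈ 0.2500.

z = 0.67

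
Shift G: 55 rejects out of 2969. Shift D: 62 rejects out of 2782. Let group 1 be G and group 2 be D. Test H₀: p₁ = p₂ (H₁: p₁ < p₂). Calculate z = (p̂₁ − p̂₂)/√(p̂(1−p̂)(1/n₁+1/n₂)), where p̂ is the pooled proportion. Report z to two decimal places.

p̂₁ = 55/2969 = 0.01852, p̂₂ = 62/2782 = 0.02229.
Pooled p̂ = (55+62)/(2969+2782) = 117/5751 = 0.02034.
SE = √(0.0199304 × 0.000696267) = 0.00373.
z = (0.01852 − 0.02229)/0.00373 = -0.00377/0.00373 = -1.01.

z = -1.01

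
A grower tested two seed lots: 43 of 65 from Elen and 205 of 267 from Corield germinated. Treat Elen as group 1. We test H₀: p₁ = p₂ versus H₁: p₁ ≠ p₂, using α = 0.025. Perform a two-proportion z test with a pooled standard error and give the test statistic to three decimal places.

z = -1.767

p̂₁ = 43/65 = 0.66154, p̂₂ = 205/267 = 0.76779.
Pooled p̂ = (43+205)/(65+267) = 248/332 = 0.74699.
SE = √(p̂(1−p̂)(1/n₁+1/n₂)) = √(0.74699·0.25301·0.0191299) = √(0.0036155) = 0.06013.
z = (0.66154 − 0.76779)/0.06013 = -0.10625/0.06013 = -1.767.
p-value = 2·P(Z > 1.767) ≈ 0.0772. With α = 0.025, fail to reject H₀.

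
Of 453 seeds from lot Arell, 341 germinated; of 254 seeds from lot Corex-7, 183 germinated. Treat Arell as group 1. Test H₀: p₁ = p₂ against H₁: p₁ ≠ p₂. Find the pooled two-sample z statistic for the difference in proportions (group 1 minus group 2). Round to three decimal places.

z = 0.940

p̂₁ = 341/453 = 0.752759, p̂₂ = 183/254 = 0.720472.
Pooled p̂ = (341+183)/(453+254) = 524/707 = 0.741160.
SE = √(p̂(1−p̂)(1/n₁+1/n₂)) = √(0.741160·0.258840·0.00614451) = √(0.00117878) = 0.034333.
z = (0.752759 − 0.720472)/0.034333 = 0.032287/0.034333 = 0.940.
p-value = 2·P(Z > 0.940) ≈ 0.3470.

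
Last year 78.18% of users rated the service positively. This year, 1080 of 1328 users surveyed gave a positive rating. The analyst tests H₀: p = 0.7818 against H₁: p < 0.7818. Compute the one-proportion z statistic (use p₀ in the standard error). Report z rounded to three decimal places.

p̂ = 1080/1328 ≈ 0.813253.
Standard error under H₀: √(0.7818×0.2182/1328) = 0.011334.
z = (0.813253 − 0.7818)/0.011334 = 0.031453/0.011334 = 2.775.
p-value = P(Z < 2.775) ≈ 0.9972.

z = 2.775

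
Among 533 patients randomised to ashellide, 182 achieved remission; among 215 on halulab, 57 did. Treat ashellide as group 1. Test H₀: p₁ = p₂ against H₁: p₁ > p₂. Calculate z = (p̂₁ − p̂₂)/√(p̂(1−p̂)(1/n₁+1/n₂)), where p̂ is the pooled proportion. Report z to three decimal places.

z = 2.027

p̂₁ = 182/533 ≈ 0.34146, p̂₂ = 57/215 ≈ 0.26512.
Pooled p̂ = (182+57)/(533+215) = 239/748 = 0.31952.
SE = √(p̂(1−p̂)(1/n₁+1/n₂)) = √(0.31952·0.68048·0.00652734) = √(0.00141922) = 0.03767.
z = (0.34146 − 0.26512)/0.03767 = 0.07634/0.03767 = 2.027.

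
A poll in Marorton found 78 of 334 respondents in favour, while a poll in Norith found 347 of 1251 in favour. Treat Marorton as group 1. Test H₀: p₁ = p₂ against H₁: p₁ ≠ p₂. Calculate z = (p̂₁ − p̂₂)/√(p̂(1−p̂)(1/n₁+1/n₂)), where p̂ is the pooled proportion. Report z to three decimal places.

p̂₁ = 78/334 = 0.23353, p̂₂ = 347/1251 = 0.27738.
Pooled p̂ = (78+347)/(334+1251) = 425/1585 = 0.26814.
SE = √(p̂(1−p̂)(1/n₁+1/n₂)) = √(0.26814·0.73186·0.00379337) = √(0.000744413) = 0.02728.
z = (0.23353 − 0.27738)/0.02728 = -0.04385/0.02728 = -1.607.

z = -1.607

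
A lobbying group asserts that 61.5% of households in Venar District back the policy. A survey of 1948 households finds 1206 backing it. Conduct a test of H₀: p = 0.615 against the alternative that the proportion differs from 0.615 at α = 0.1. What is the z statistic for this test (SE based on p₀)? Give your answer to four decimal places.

z = 0.3716

p̂ = 1206/1948 = 0.619097.
Standard error under H₀: √(0.615×0.385/1948) = 0.011025.
z = (0.619097 − 0.615)/0.011025 = 0.004097/0.011025 = 0.3716.
p-value = 2·P(Z > 0.372) ≈ 0.7102, so at α = 0.1 we fail to reject H₀.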